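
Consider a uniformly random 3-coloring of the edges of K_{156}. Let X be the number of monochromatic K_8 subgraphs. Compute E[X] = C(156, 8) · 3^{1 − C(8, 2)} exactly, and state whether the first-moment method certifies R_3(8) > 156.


E[X] = C(156, 8) · 3^{1 − 28} = 7248464019225 · 3^{−27} = 7248464019225/7625597484987.
As a reduced fraction: E[X] = 805384891025/847288609443 ≈ 0.9505437.
Is E[X] < 1? YES.
Since E[X] < 1, there exists a 3-coloring of K_{156} with no monochromatic K_8; hence R_3(8) > 156.

E[X] = 805384891025/847288609443 ≈ 0.9505437; E[X] < 1, so R_3(8) > 156.


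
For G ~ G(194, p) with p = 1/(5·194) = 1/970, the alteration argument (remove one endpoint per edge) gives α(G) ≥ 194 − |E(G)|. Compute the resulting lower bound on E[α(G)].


E[|E(G)|] = C(194, 2)·p = 18721 · (1/970) = 193/10.
E[α(G)] ≥ n − E[|E(G)|] = 194 − 193/10 = 1747/10.
Numerically: ≈ 174.7000.
(This is only a lower bound; the true E[α(G)] may be larger.)

E[α(G)] ≥ 1747/10 ≈ 174.7000.


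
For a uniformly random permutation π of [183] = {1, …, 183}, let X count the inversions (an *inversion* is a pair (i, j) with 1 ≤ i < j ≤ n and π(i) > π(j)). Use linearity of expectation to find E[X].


Write X = Σ X_I over the C(183, 2) = 16653 pairs i < j, with X_I the indicator of one inversion.
There are 16653 indicators.
For each fixed pair i < j, the values π(i) and π(j) are two distinct elements of {1, …, 183} in uniformly random order; by symmetry P[π(i) > π(j)] = 1/2.
By linearity: E[X] = 16653 · (1/2) = C(183, 2) · (1/2) = 16653/2 = 16653/2 ≈ 8326.500000.

E[X] = 16653/2 = 8326.500000.


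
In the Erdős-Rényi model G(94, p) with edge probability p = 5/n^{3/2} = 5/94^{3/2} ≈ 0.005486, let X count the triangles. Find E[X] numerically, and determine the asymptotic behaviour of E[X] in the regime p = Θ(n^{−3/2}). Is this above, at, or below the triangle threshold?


Number of potential triangles: C(94, 3) = 134044.
Each occurs with probability p³ ≈ (0.005486)³ ≈ 1.651333e-07.
By linearity: E[X] = C(94, 3)·p³ ≈ 134044 · 1.651333e-07 ≈ 0.0221.
Since α = 3/2 > 1, p = c/n^{3/2} = o(1/n) is below the triangle threshold p ~ 1/n. Asymptotically E[X] ~ (c³/6)·n^{3(1−α)} = (5³/6)·n^{-1.5} → 0, so by Markov's inequality G has no triangles w.h.p.

E[X] ≈ 0.0221; in regime p = Θ(1/n^{3/2}) E[X] tends to 0 (below the triangle threshold p ~ 1/n).


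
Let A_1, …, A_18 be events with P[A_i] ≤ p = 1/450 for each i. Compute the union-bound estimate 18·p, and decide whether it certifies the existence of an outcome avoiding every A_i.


Union bound: P[∪_{i=1}^{18} A_i] ≤ Σ_i P[A_i] ≤ 18·p = 18·(1/450) = 1/25.
Numerically: 1/25 ≈ 0.04000.
Is 1/25 < 1? YES.
Since P[∪ A_i] ≤ 1/25 < 1, the complement has P[∩ A_i^c] ≥ 1 − 1/25 = 24/25 > 0, so some outcome avoids every A_i.

18·p = 1/25 ≈ 0.04000; existence CERTIFIED by the union bound.


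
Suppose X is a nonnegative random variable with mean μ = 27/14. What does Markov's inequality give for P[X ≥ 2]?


μ = E[X] = 27/14, a = 2.
Markov: P[X ≥ 2] ≤ μ/a = (27/14)/2 = 27/28.
Numerically: ≈ 0.96429.
(Since a = 2 > μ = 1.92857, the bound 27/28 is < 1 and informative.)

P[X ≥ 2] ≤ 27/28 ≈ 0.96429.


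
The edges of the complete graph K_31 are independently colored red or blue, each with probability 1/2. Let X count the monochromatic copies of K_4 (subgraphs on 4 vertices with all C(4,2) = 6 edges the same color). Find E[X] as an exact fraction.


Let X = Σ_S X_S over the C(31, 4) = 31465 subsets S of size 4, where X_S = 1 if the K_4 on S is monochromatic.
For a fixed S, the K_4 on S has C(4, 2) = 6 edges. P[all 6 edges red] = (1/2)^6, and likewise for blue, so P[monochromatic] = 2·(1/2)^6 = 2^{1 − 6} = 1/32.
By linearity of expectation: E[X] = C(31, 4) · 2^{1 − 6} = 31465 · 1/32 = 31465/32.
Numerically: E[X] ≈ 983.28125.

E[X] = C(31,4)·2^(1−C(4,2)) = 31465/32 ≈ 983.28125.


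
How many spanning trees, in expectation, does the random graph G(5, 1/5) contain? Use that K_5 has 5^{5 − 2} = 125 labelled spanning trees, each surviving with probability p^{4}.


K_5 has 5^{5 − 2} = 125 labelled spanning trees.
For each such spanning tree H, let X_H = 1 if all 4 edges of H are present in G. Then P[X_H = 1] = p^{4} = (1/5)^{4} = 1/625.
By linearity: E[X] = Σ_H E[X_H] = 125 · p^{4} = 125 · 1/625 = 1/5.
Numerically: E[X] ≈ 0.2.

E[X] = 125 · (1/5)^{4} = 1/5 ≈ 0.2.


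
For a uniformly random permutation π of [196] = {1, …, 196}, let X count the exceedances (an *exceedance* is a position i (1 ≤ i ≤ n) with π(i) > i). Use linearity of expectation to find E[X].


Write X = Σ_{i=1}^{196} X_i, where X_i = 1_{π(i) > i}.
For each fixed i, π(i) is uniform over {1, …, 196} (marginal of a uniform permutation), so P[π(i) > i] = (n − i)/n. Summing: Σ_{i=1}^{196} (n − i)/n = (0 + 1 + … + 195)/196 = 196(196 − 1)/(2·196) = (196 − 1)/2.
Hence E[X] = Σ_{i=1}^{196} (196 − i)/196 = 195/2 ≈ 97.50000.

E[X] = 195/2 = 97.50000.


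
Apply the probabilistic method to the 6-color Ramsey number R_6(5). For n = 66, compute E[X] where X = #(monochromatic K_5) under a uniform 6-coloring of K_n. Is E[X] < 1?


E[X] = C(66, 5) · 6^{1 − 10} = 8936928 · 6^{−9} = 8936928/10077696.
As a reduced fraction: E[X] = 31031/34992 ≈ 0.886803.
Is E[X] < 1? YES.
Since E[X] < 1, there exists a 6-coloring of K_{66} with no monochromatic K_5; hence R_6(5) > 66.

E[X] = 31031/34992 ≈ 0.886803; E[X] < 1, so R_6(5) > 66.


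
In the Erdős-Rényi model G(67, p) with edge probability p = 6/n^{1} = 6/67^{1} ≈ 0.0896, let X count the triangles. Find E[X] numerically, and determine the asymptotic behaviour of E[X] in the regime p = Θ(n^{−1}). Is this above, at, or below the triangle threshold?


Number of potential triangles: C(67, 3) = 47905.
Each occurs with probability p³ ≈ (0.0896)³ ≈ 7.18173e-04.
By linearity: E[X] = C(67, 3)·p³ ≈ 47905 · 7.18173e-04 ≈ 34.404.
Here α = 1, so p = 6/n is exactly at the triangle threshold p ~ 1/n. Asymptotically E[X] → c³/6 = 6³/6 = 36 ≈ 36.000, a bounded constant. In this regime the triangle count is asymptotically Poisson(c³/6).

E[X] ≈ 34.404; in regime p = Θ(1/n^{1}) E[X] stays bounded (at the triangle threshold p ~ 1/n).


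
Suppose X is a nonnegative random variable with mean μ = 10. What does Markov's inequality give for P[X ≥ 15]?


μ = E[X] = 10, a = 15.
Markov: P[X ≥ 15] ≤ μ/a = (10)/15 = 2/3.
Numerically: ≈ 0.667.
(Since a = 15 > μ = 10.000, the bound 2/3 is < 1 and informative.)

P[X ≥ 15] ≤ 2/3 ≈ 0.667.


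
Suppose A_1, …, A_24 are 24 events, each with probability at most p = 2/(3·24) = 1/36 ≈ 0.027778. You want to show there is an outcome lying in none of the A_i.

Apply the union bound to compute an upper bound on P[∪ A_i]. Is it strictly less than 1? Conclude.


Union bound: P[∪_{i=1}^{24} A_i] ≤ Σ_i P[A_i] ≤ 24·p = 24·(1/36) = 2/3.
Numerically: 2/3 ≈ 0.666667.
Is 2/3 < 1? YES.
Since P[∪ A_i] ≤ 2/3 < 1, the complement has P[∩ A_i^c] ≥ 1 − 2/3 = 1/3 > 0, so some outcome avoids every A_i.

24·p = 2/3 ≈ 0.666667; existence CERTIFIED by the union bound.


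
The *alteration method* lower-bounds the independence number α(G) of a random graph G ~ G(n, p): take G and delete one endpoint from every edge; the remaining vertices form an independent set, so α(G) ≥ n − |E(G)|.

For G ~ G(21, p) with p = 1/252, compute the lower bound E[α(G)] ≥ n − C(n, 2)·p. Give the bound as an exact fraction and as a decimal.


E[|E(G)|] = C(21, 2)·p = 210 · (1/252) = 5/6.
E[α(G)] ≥ n − E[|E(G)|] = 21 − 5/6 = 121/6.
Numerically: ≈ 20.166667.
(This is only a lower bound; the true E[α(G)] may be larger.)

E[α(G)] ≥ 121/6 ≈ 20.166667.


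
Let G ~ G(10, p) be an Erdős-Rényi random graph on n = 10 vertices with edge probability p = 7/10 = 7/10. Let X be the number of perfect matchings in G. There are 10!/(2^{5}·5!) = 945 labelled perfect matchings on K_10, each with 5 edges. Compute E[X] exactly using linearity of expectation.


K_10 has 10!/(2^{5}·5!) = 945 labelled perfect matchings.
For each such perfect matching H, let X_H = 1 if all 5 edges of H are present in G. Then P[X_H = 1] = p^{5} = (7/10)^{5} = 16807/100000.
Summing the indicators: E[X] = Σ_H E[X_H] = 945 · p^{5} = 945 · 16807/100000 = 3176523/20000.
Numerically: E[X] ≈ 158.826.

E[X] = 945 · (7/10)^{5} = 3176523/20000 ≈ 158.826.


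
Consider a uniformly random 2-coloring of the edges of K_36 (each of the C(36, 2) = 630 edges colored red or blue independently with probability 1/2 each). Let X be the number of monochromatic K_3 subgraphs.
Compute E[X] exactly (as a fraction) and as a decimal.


Let X = Σ_S X_S over the C(36, 3) = 7140 subsets S of size 3, where X_S = 1 if the K_3 on S is monochromatic.
For a fixed S, the K_3 on S has C(3, 2) = 3 edges. P[all 3 edges red] = (1/2)^3, and likewise for blue, so P[monochromatic] = 2·(1/2)^3 = 2^{1 − 3} = 1/4.
By linearity of expectation: E[X] = C(36, 3) · 2^{1 − 3} = 7140 · 1/4 = 1785.
Numerically: E[X] ≈ 1785.0000.

E[X] = C(36,3)·2^(1−C(3,2)) = 1785 ≈ 1785.0000.


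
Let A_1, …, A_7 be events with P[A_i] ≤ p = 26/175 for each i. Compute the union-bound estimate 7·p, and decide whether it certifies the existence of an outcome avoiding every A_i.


Union bound: P[∪_{i=1}^{7} A_i] ≤ Σ_i P[A_i] ≤ 7·p = 7·(26/175) = 26/25.
Numerically: 26/25 ≈ 1.04000.
Is 26/25 < 1? NO.
Since the bound 26/25 is ≥ 1, the union bound is uninformative here; it does NOT by itself certify existence.

7·p = 26/25 ≈ 1.04000; existence NOT certified by the union bound.


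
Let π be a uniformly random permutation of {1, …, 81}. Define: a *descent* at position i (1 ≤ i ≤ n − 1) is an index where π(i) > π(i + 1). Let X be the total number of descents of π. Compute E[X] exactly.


Write X = Σ X_I over i = 1, …, 80, with X_I the indicator of one descent.
There are 80 indicators.
For each fixed i, the pair (π(i), π(i+1)) is a uniformly random ordered pair of distinct values from {1, …, 81}; by symmetry P[π(i) > π(i+1)] = 1/2.
By linearity: E[X] = 80 · (1/2) = (81 − 1) · (1/2) = 40 ≈ 40.000000.

E[X] = 40 = 40.000000.


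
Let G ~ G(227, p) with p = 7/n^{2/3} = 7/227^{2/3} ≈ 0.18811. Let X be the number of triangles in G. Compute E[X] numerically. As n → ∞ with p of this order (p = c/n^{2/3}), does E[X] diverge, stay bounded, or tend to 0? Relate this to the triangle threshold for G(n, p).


Number of potential triangles: C(227, 3) = 1923825.
Each occurs with probability p³ ≈ (0.18811)³ ≈ 6.6564459e-03.
By linearity: E[X] = C(227, 3)·p³ ≈ 1923825 · 6.6564459e-03 ≈ 12805.83700.
Since α = 2/3 < 1, p = c/n^{2/3} ≫ 1/n is above the triangle threshold p ~ 1/n. Asymptotically E[X] ~ (c³/6)·n^{3(1−α)} = (7³/6)·n^{1} → ∞; triangles are abundant w.h.p.

E[X] ≈ 12805.83700; in regime p = Θ(1/n^{2/3}) E[X] diverges (above the triangle threshold p ~ 1/n).


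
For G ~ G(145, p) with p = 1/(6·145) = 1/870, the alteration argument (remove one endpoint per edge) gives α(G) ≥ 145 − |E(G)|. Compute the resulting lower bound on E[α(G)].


E[|E(G)|] = C(145, 2)·p = 10440 · (1/870) = 12.
E[α(G)] ≥ n − E[|E(G)|] = 145 − 12 = 133.
Numerically: ≈ 133.00000.
(This is only a lower bound; the true E[α(G)] may be larger.)

E[α(G)] ≥ 133 ≈ 133.00000.


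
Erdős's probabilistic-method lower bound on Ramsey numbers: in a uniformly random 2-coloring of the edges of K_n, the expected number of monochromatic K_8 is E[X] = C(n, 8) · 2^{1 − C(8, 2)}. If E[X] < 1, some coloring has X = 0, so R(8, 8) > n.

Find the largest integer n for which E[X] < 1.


We need C(n, 8) · 2^{1 − 28} < 1, i.e. C(n, 8) < 2^{28 − 1} = 134217728.
Check values of n near the boundary:
  n = 37: C(37, 8) = 38608020; 38608020 < 134217728? YES
  n = 38: C(38, 8) = 48903492; 48903492 < 134217728? YES
  n = 39: C(39, 8) = 61523748; 61523748 < 134217728? YES
  n = 40: C(40, 8) = 76904685; 76904685 < 134217728? YES
  n = 41: C(41, 8) = 95548245; 95548245 < 134217728? YES
  n = 42: C(42, 8) = 118030185; 118030185 < 134217728? YES
  n = 43: C(43, 8) = 145008513; 145008513 < 134217728? NO
The largest n with C(n, 8) < 134217728 is n = 42 (where E[X] = 118030185/134217728 ≈ 0.8794). Hence R(8, 8) > 42, i.e. R(8, 8) ≥ 43.

Largest n = 42; hence R(8, 8) > 42.


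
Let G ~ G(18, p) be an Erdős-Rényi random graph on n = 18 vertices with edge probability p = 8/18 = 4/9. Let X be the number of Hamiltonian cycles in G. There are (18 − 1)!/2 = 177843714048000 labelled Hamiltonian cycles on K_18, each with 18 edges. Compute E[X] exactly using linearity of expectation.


K_18 has (18 − 1)!/2 = 177843714048000 labelled Hamiltonian cycles.
For each such Hamiltonian cycle H, let X_H = 1 if all 18 edges of H are present in G. Then P[X_H = 1] = p^{18} = (4/9)^{18} = 68719476736/150094635296999121.
Summing the indicators: E[X] = Σ_H E[X_H] = 177843714048000 · p^{18} = 177843714048000 · 68719476736/150094635296999121 = 16764508875398316032000/205891132094649.
Numerically: E[X] ≈ 8.142e+07.

E[X] = 177843714048000 · (4/9)^{18} = 16764508875398316032000/205891132094649 ≈ 8.142e+07.


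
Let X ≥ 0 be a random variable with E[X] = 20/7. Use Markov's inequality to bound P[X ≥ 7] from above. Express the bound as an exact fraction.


μ = E[X] = 20/7, a = 7.
Markov: P[X ≥ 7] ≤ μ/a = (20/7)/7 = 20/49.
Numerically: ≈ 0.408163.
(Since a = 7 > μ = 2.857143, the bound 20/49 is < 1 and informative.)

P[X ≥ 7] ≤ 20/49 ≈ 0.408163.


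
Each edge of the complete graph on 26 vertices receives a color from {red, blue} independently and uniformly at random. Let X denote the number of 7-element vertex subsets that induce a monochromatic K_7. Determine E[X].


Let X = Σ_S X_S over the C(26, 7) = 657800 subsets S of size 7, where X_S = 1 if the K_7 on S is monochromatic.
For a fixed S, the K_7 on S has C(7, 2) = 21 edges. P[all 21 edges red] = (1/2)^21, and likewise for blue, so P[monochromatic] = 2·(1/2)^21 = 2^{1 − 21} = 1/1048576.
By linearity of expectation: E[X] = C(26, 7) · 2^{1 − 21} = 657800 · 1/1048576 = 82225/131072.
Numerically: E[X] ≈ 0.627327.

E[X] = C(26,7)·2^(1−C(7,2)) = 82225/131072 ≈ 0.627327.


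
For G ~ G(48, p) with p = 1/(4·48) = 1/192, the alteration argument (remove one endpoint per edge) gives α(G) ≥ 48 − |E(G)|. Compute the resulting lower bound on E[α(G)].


E[|E(G)|] = C(48, 2)·p = 1128 · (1/192) = 47/8.
E[α(G)] ≥ n − E[|E(G)|] = 48 − 47/8 = 337/8.
Numerically: ≈ 42.12500.
(This is only a lower bound; the true E[α(G)] may be larger.)

E[α(G)] ≥ 337/8 ≈ 42.12500.


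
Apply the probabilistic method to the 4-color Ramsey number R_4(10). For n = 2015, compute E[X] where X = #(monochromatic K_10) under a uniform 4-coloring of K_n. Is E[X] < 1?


E[X] = C(2015, 10) · 4^{1 − 45} = 297353674437325491072340253 · 4^{−44} = 297353674437325491072340253/309485009821345068724781056.
As a reduced fraction: E[X] = 297353674437325491072340253/309485009821345068724781056 ≈ 0.960802.
Is E[X] < 1? YES.
Since E[X] < 1, there exists a 4-coloring of K_{2015} with no monochromatic K_10; hence R_4(10) > 2015.

E[X] = 297353674437325491072340253/309485009821345068724781056 ≈ 0.960802; E[X] < 1, so R_4(10) > 2015.


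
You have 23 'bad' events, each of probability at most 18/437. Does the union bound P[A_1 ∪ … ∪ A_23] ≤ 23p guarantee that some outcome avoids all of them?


Union bound: P[∪_{i=1}^{23} A_i] ≤ Σ_i P[A_i] ≤ 23·p = 23·(18/437) = 18/19.
Numerically: 18/19 ≈ 0.94737.
Is 18/19 < 1? YES.
Since P[∪ A_i] ≤ 18/19 < 1, the complement has P[∩ A_i^c] ≥ 1 − 18/19 = 1/19 > 0, so some outcome avoids every A_i.

23·p = 18/19 ≈ 0.94737; existence CERTIFIED by the union bound.


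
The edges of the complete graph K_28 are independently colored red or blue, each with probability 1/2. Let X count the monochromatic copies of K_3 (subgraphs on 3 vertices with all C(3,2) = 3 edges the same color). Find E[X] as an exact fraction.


Let X = Σ_S X_S over the C(28, 3) = 3276 subsets S of size 3, where X_S = 1 if the K_3 on S is monochromatic.
For a fixed S, the K_3 on S has C(3, 2) = 3 edges. P[all 3 edges red] = (1/2)^3, and likewise for blue, so P[monochromatic] = 2·(1/2)^3 = 2^{1 − 3} = 1/4.
By linearity of expectation: E[X] = C(28, 3) · 2^{1 − 3} = 3276 · 1/4 = 819.
Numerically: E[X] ≈ 819.000000.

E[X] = C(28,3)·2^(1−C(3,2)) = 819 ≈ 819.000000.


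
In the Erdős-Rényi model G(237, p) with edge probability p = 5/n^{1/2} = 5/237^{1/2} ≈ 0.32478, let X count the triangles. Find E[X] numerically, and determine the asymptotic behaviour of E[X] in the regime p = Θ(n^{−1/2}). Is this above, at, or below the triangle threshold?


Number of potential triangles: C(237, 3) = 2190670.
Each occurs with probability p³ ≈ (0.32478)³ ≈ 3.4260011e-02.
By linearity: E[X] = C(237, 3)·p³ ≈ 2190670 · 3.4260011e-02 ≈ 75052.37759.
Since α = 1/2 < 1, p = c/n^{1/2} ≫ 1/n is above the triangle threshold p ~ 1/n. Asymptotically E[X] ~ (c³/6)·n^{3(1−α)} = (5³/6)·n^{1.5} → ∞; triangles are abundant w.h.p.

E[X] ≈ 75052.37759; in regime p = Θ(1/n^{1/2}) E[X] diverges (above the triangle threshold p ~ 1/n).


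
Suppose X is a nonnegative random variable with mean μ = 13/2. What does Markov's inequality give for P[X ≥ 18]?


μ = E[X] = 13/2, a = 18.
Markov: P[X ≥ 18] ≤ μ/a = (13/2)/18 = 13/36.
Numerically: ≈ 0.3611.
(Since a = 18 > μ = 6.5000, the bound 13/36 is < 1 and informative.)

P[X ≥ 18] ≤ 13/36 ≈ 0.3611.


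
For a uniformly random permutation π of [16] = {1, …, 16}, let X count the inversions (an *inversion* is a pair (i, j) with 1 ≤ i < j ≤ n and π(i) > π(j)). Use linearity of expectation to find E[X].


Write X = Σ X_I over the C(16, 2) = 120 pairs i < j, with X_I the indicator of one inversion.
There are 120 indicators.
For each fixed pair i < j, the values π(i) and π(j) are two distinct elements of {1, …, 16} in uniformly random order; by symmetry P[π(i) > π(j)] = 1/2.
By linearity: E[X] = 120 · (1/2) = C(16, 2) · (1/2) = 120/2 = 60 ≈ 60.000000.

E[X] = 60 = 60.000000.


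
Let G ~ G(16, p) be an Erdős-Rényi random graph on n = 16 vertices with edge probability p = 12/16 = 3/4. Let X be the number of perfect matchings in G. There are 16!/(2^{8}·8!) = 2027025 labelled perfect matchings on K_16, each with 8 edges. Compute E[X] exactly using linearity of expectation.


K_16 has 16!/(2^{8}·8!) = 2027025 labelled perfect matchings.
For each such perfect matching H, let X_H = 1 if all 8 edges of H are present in G. Then P[X_H = 1] = p^{8} = (3/4)^{8} = 6561/65536.
By linearity: E[X] = Σ_H E[X_H] = 2027025 · p^{8} = 2027025 · 6561/65536 = 13299311025/65536.
Numerically: E[X] ≈ 2.029e+05.

E[X] = 2027025 · (3/4)^{8} = 13299311025/65536 ≈ 2.029e+05.


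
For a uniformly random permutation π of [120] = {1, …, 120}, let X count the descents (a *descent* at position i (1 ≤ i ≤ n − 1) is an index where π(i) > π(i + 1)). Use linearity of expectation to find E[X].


Write X = Σ X_I over i = 1, …, 119, with X_I the indicator of one descent.
There are 119 indicators.
For each fixed i, the pair (π(i), π(i+1)) is a uniformly random ordered pair of distinct values from {1, …, 120}; by symmetry P[π(i) > π(i+1)] = 1/2.
By linearity: E[X] = 119 · (1/2) = (120 − 1) · (1/2) = 119/2 ≈ 59.5000.

E[X] = 119/2 = 59.5000.


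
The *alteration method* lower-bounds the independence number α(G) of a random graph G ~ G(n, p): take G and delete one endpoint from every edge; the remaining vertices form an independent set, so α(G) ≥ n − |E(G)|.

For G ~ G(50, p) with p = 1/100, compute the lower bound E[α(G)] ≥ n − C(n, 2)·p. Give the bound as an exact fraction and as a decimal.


E[|E(G)|] = C(50, 2)·p = 1225 · (1/100) = 49/4.
E[α(G)] ≥ n − E[|E(G)|] = 50 − 49/4 = 151/4.
Numerically: ≈ 37.75000.
(This is only a lower bound; the true E[α(G)] may be larger.)

E[α(G)] ≥ 151/4 ≈ 37.75000.


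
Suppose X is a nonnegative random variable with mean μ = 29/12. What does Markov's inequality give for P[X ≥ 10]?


μ = E[X] = 29/12, a = 10.
Markov: P[X ≥ 10] ≤ μ/a = (29/12)/10 = 29/120.
Numerically: ≈ 0.2417.
(Since a = 10 > μ = 2.4167, the bound 29/120 is < 1 and informative.)

P[X ≥ 10] ≤ 29/120 ≈ 0.2417.


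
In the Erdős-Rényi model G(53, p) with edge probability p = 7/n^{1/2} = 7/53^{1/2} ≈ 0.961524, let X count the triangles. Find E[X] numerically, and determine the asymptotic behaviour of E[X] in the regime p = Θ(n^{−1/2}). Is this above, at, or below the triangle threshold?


Number of potential triangles: C(53, 3) = 23426.
Each occurs with probability p³ ≈ (0.961524)³ ≈ 8.88956103e-01.
By linearity: E[X] = C(53, 3)·p³ ≈ 23426 · 8.88956103e-01 ≈ 20824.685658.
Since α = 1/2 < 1, p = c/n^{1/2} ≫ 1/n is above the triangle threshold p ~ 1/n. Asymptotically E[X] ~ (c³/6)·n^{3(1−α)} = (7³/6)·n^{1.5} → ∞; triangles are abundant w.h.p.

E[X] ≈ 20824.685658; in regime p = Θ(1/n^{1/2}) E[X] diverges (above the triangle threshold p ~ 1/n).


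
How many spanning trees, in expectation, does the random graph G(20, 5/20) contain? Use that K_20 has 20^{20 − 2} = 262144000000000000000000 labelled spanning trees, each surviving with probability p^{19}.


K_20 has 20^{20 − 2} = 262144000000000000000000 labelled spanning trees.
For each such spanning tree H, let X_H = 1 if all 19 edges of H are present in G. Then P[X_H = 1] = p^{19} = (1/4)^{19} = 1/274877906944.
By linearity of expectation: E[X] = Σ_H E[X_H] = 262144000000000000000000 · p^{19} = 262144000000000000000000 · 1/274877906944 = 3814697265625/4.
Numerically: E[X] ≈ 9.54e+11.

E[X] = 262144000000000000000000 · (1/4)^{19} = 3814697265625/4 ≈ 9.54e+11.


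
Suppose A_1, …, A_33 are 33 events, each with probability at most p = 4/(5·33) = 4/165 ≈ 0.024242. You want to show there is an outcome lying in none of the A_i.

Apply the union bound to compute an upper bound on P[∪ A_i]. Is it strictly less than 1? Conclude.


Union bound: P[∪_{i=1}^{33} A_i] ≤ Σ_i P[A_i] ≤ 33·p = 33·(4/165) = 4/5.
Numerically: 4/5 ≈ 0.800000.
Is 4/5 < 1? YES.
Since P[∪ A_i] ≤ 4/5 < 1, the complement has P[∩ A_i^c] ≥ 1 − 4/5 = 1/5 > 0, so some outcome avoids every A_i.

33·p = 4/5 ≈ 0.800000; existence CERTIFIED by the union bound.


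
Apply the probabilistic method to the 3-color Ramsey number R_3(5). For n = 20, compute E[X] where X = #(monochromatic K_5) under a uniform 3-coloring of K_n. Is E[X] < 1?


E[X] = C(20, 5) · 3^{1 − 10} = 15504 · 3^{−9} = 15504/19683.
As a reduced fraction: E[X] = 5168/6561 ≈ 0.78768.
Is E[X] < 1? YES.
Since E[X] < 1, there exists a 3-coloring of K_{20} with no monochromatic K_5; hence R_3(5) > 20.

E[X] = 5168/6561 ≈ 0.78768; E[X] < 1, so R_3(5) > 20.


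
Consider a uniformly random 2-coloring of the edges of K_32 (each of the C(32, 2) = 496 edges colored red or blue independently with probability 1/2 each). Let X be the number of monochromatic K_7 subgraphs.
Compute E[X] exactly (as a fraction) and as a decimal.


Let X = Σ_S X_S over the C(32, 7) = 3365856 subsets S of size 7, where X_S = 1 if the K_7 on S is monochromatic.
For a fixed S, the K_7 on S has C(7, 2) = 21 edges. P[all 21 edges red] = (1/2)^21, and likewise for blue, so P[monochromatic] = 2·(1/2)^21 = 2^{1 − 21} = 1/1048576.
By linearity: E[X] = C(32, 7) · 2^{1 − 21} = 3365856 · 1/1048576 = 105183/32768.
Numerically: E[X] ≈ 3.209930.

E[X] = C(32,7)·2^(1−C(7,2)) = 105183/32768 ≈ 3.209930.


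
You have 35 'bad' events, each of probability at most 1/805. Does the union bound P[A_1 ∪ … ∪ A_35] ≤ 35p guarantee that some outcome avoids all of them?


Union bound: P[∪_{i=1}^{35} A_i] ≤ Σ_i P[A_i] ≤ 35·p = 35·(1/805) = 1/23.
Numerically: 1/23 ≈ 0.0435.
Is 1/23 < 1? YES.
Since P[∪ A_i] ≤ 1/23 < 1, the complement has P[∩ A_i^c] ≥ 1 − 1/23 = 22/23 > 0, so some outcome avoids every A_i.

35·p = 1/23 ≈ 0.0435; existence CERTIFIED by the union bound.


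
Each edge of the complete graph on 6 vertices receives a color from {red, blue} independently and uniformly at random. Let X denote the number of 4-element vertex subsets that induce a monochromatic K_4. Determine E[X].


Let X = Σ_S X_S over the C(6, 4) = 15 subsets S of size 4, where X_S = 1 if the K_4 on S is monochromatic.
For a fixed S, the K_4 on S has C(4, 2) = 6 edges. P[all 6 edges red] = (1/2)^6, and likewise for blue, so P[monochromatic] = 2·(1/2)^6 = 2^{1 − 6} = 1/32.
By linearity: E[X] = C(6, 4) · 2^{1 − 6} = 15 · 1/32 = 15/32.
Numerically: E[X] ≈ 0.468750.

E[X] = C(6,4)·2^(1−C(4,2)) = 15/32 ≈ 0.468750.


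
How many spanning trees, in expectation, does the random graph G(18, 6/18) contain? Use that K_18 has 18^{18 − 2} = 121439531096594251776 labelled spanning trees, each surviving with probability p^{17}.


K_18 has 18^{18 − 2} = 121439531096594251776 labelled spanning trees.
For each such spanning tree H, let X_H = 1 if all 17 edges of H are present in G. Then P[X_H = 1] = p^{17} = (1/3)^{17} = 1/129140163.
By linearity of expectation: E[X] = Σ_H E[X_H] = 121439531096594251776 · p^{17} = 121439531096594251776 · 1/129140163 = 940369969152.
Numerically: E[X] ≈ 9.4e+11.

E[X] = 121439531096594251776 · (1/3)^{17} = 940369969152 ≈ 9.4e+11.


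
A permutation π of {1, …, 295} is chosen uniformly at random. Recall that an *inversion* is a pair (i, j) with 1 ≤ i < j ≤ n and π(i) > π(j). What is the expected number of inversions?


Write X = Σ X_I over the C(295, 2) = 43365 pairs i < j, with X_I the indicator of one inversion.
There are 43365 indicators.
For each fixed pair i < j, the values π(i) and π(j) are two distinct elements of {1, …, 295} in uniformly random order; by symmetry P[π(i) > π(j)] = 1/2.
By linearity: E[X] = 43365 · (1/2) = C(295, 2) · (1/2) = 43365/2 = 43365/2 ≈ 21682.500.

E[X] = 43365/2 = 21682.500.


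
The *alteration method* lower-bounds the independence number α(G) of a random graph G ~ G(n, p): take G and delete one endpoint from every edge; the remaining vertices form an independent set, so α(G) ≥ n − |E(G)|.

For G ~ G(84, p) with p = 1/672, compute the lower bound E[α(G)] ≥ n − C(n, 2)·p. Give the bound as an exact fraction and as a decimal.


E[|E(G)|] = C(84, 2)·p = 3486 · (1/672) = 83/16.
E[α(G)] ≥ n − E[|E(G)|] = 84 − 83/16 = 1261/16.
Numerically: ≈ 78.81250.
(This is only a lower bound; the true E[α(G)] may be larger.)

E[α(G)] ≥ 1261/16 ≈ 78.81250.


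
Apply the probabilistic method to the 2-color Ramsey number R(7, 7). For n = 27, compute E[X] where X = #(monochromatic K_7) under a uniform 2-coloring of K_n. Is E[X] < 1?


E[X] = C(27, 7) · 2^{1 − 21} = 888030 · 2^{−20} = 888030/1048576.
As a reduced fraction: E[X] = 444015/524288 ≈ 0.846891.
Is E[X] < 1? YES.
Since E[X] < 1, there exists a 2-coloring of K_{27} with no monochromatic K_7; hence R(7, 7) > 27.

E[X] = 444015/524288 ≈ 0.846891; E[X] < 1, so R(7, 7) > 27.


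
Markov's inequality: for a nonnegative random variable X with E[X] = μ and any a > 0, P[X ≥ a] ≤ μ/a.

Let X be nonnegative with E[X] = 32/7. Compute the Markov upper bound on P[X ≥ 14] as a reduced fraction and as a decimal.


μ = E[X] = 32/7, a = 14.
Markov: P[X ≥ 14] ≤ μ/a = (32/7)/14 = 16/49.
Numerically: ≈ 0.3265.
(Since a = 14 > μ = 4.5714, the bound 16/49 is < 1 and informative.)

P[X ≥ 14] ≤ 16/49 ≈ 0.3265.


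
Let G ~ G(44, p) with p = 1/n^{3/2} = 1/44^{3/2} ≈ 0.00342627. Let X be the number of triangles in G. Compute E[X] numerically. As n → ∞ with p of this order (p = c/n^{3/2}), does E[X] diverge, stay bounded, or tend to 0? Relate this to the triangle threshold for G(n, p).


Number of potential triangles: C(44, 3) = 13244.
Each occurs with probability p³ ≈ (0.00342627)³ ≈ 4.02219346e-08.
By linearity: E[X] = C(44, 3)·p³ ≈ 13244 · 4.02219346e-08 ≈ 0.000533.
Since α = 3/2 > 1, p = c/n^{3/2} = o(1/n) is below the triangle threshold p ~ 1/n. Asymptotically E[X] ~ (c³/6)·n^{3(1−α)} = (1³/6)·n^{-1.5} → 0, so by Markov's inequality G has no triangles w.h.p.

E[X] ≈ 0.000533; in regime p = Θ(1/n^{3/2}) E[X] tends to 0 (below the triangle threshold p ~ 1/n).


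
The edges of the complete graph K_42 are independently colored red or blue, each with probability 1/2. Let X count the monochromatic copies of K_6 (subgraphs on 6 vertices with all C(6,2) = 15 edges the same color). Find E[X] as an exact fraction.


Let X = Σ_S X_S over the C(42, 6) = 5245786 subsets S of size 6, where X_S = 1 if the K_6 on S is monochromatic.
For a fixed S, the K_6 on S has C(6, 2) = 15 edges. P[all 15 edges red] = (1/2)^15, and likewise for blue, so P[monochromatic] = 2·(1/2)^15 = 2^{1 − 15} = 1/16384.
By linearity: E[X] = C(42, 6) · 2^{1 − 15} = 5245786 · 1/16384 = 2622893/8192.
Numerically: E[X] ≈ 320.17737.

E[X] = C(42,6)·2^(1−C(6,2)) = 2622893/8192 ≈ 320.17737.


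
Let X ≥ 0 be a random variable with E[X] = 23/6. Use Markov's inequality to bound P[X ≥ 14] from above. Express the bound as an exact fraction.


μ = E[X] = 23/6, a = 14.
Markov: P[X ≥ 14] ≤ μ/a = (23/6)/14 = 23/84.
Numerically: ≈ 0.273810.
(Since a = 14 > μ = 3.833333, the bound 23/84 is < 1 and informative.)

P[X ≥ 14] ≤ 23/84 ≈ 0.273810.


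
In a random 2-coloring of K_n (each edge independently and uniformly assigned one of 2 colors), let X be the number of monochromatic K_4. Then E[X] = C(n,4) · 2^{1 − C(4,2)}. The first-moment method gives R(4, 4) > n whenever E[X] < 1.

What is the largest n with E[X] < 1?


We need C(n, 4) · 2^{1 − 6} < 1, i.e. C(n, 4) < 2^{6 − 1} = 32.
Check values of n near the boundary:
  n = 4: C(4, 4) = 1; 1 < 32? YES
  n = 5: C(5, 4) = 5; 5 < 32? YES
  n = 6: C(6, 4) = 15; 15 < 32? YES
  n = 7: C(7, 4) = 35; 35 < 32? NO
  n = 8: C(8, 4) = 70; 70 < 32? NO
The largest n with C(n, 4) < 32 is n = 6 (where E[X] = 15/32 ≈ 0.468750). Hence R(4, 4) > 6, i.e. R(4, 4) ≥ 7.

Largest n = 6; hence R(4, 4) > 6.


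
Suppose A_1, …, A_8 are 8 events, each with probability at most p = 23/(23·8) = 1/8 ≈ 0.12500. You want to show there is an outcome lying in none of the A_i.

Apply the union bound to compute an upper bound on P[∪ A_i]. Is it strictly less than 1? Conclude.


Union bound: P[∪_{i=1}^{8} A_i] ≤ Σ_i P[A_i] ≤ 8·p = 8·(1/8) = 1.
Numerically: 1 ≈ 1.00000.
Is 1 < 1? NO.
Since the bound 1 is ≥ 1, the union bound is uninformative here; it does NOT by itself certify existence.

8·p = 1 ≈ 1.00000; existence NOT certified by the union bound.


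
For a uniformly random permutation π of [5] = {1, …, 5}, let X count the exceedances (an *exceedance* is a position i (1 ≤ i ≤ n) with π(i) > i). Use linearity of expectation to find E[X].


Write X = Σ_{i=1}^{5} X_i, where X_i = 1_{π(i) > i}.
For each fixed i, π(i) is uniform over {1, …, 5} (marginal of a uniform permutation), so P[π(i) > i] = (n − i)/n. Summing: Σ_{i=1}^{5} (n − i)/n = (0 + 1 + … + 4)/5 = 5(5 − 1)/(2·5) = (5 − 1)/2.
Hence E[X] = Σ_{i=1}^{5} (5 − i)/5 = 2 ≈ 2.000.

E[X] = 2 = 2.000.


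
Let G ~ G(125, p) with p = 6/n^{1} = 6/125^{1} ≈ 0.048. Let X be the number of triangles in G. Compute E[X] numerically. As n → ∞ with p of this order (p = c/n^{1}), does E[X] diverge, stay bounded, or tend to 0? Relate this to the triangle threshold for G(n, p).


Number of potential triangles: C(125, 3) = 317750.
Each occurs with probability p³ ≈ (0.048)³ ≈ 1.1059200e-04.
By linearity: E[X] = C(125, 3)·p³ ≈ 317750 · 1.1059200e-04 ≈ 35.14061.
Here α = 1, so p = 6/n is exactly at the triangle threshold p ~ 1/n. Asymptotically E[X] → c³/6 = 6³/6 = 36 ≈ 36.00000, a bounded constant. In this regime the triangle count is asymptotically Poisson(c³/6).

E[X] ≈ 35.14061; in regime p = Θ(1/n^{1}) E[X] stays bounded (at the triangle threshold p ~ 1/n).


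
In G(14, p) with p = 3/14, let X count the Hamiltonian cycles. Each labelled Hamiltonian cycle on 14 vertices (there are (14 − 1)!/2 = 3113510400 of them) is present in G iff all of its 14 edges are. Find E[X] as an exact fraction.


K_14 has (14 − 1)!/2 = 3113510400 labelled Hamiltonian cycles.
For each such Hamiltonian cycle H, let X_H = 1 if all 14 edges of H are present in G. Then P[X_H = 1] = p^{14} = (3/14)^{14} = 4782969/11112006825558016.
By linearity: E[X] = Σ_H E[X_H] = 3113510400 · p^{14} = 3113510400 · 4782969/11112006825558016 = 4155084744525/3100448333024.
Numerically: E[X] ≈ 1.3402.

E[X] = 3113510400 · (3/14)^{14} = 4155084744525/3100448333024 ≈ 1.3402.


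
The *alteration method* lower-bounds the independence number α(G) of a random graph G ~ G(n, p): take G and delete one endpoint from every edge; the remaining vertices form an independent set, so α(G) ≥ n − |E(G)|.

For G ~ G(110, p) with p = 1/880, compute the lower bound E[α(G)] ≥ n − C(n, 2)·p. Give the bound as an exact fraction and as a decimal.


E[|E(G)|] = C(110, 2)·p = 5995 · (1/880) = 109/16.
E[α(G)] ≥ n − E[|E(G)|] = 110 − 109/16 = 1651/16.
Numerically: ≈ 103.18750.
(This is only a lower bound; the true E[α(G)] may be larger.)

E[α(G)] ≥ 1651/16 ≈ 103.18750.


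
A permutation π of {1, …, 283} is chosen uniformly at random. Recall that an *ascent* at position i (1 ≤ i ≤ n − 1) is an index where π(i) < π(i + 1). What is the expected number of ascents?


Write X = Σ X_I over i = 1, …, 282, with X_I the indicator of one ascent.
There are 282 indicators.
For each fixed i, the pair (π(i), π(i+1)) is a uniformly random ordered pair of distinct values from {1, …, 283}; by symmetry P[π(i) < π(i+1)] = 1/2.
By linearity: E[X] = 282 · (1/2) = (283 − 1) · (1/2) = 141 ≈ 141.000000.

E[X] = 141 = 141.000000.


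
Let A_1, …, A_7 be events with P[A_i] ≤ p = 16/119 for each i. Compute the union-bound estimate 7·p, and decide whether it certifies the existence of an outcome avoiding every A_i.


Union bound: P[∪_{i=1}^{7} A_i] ≤ Σ_i P[A_i] ≤ 7·p = 7·(16/119) = 16/17.
Numerically: 16/17 ≈ 0.9411765.
Is 16/17 < 1? YES.
Since P[∪ A_i] ≤ 16/17 < 1, the complement has P[∩ A_i^c] ≥ 1 − 16/17 = 1/17 > 0, so some outcome avoids every A_i.

7·p = 16/17 ≈ 0.9411765; existence CERTIFIED by the union bound.


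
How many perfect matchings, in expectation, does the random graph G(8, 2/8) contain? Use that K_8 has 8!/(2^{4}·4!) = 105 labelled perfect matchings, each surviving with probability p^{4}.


K_8 has 8!/(2^{4}·4!) = 105 labelled perfect matchings.
For each such perfect matching H, let X_H = 1 if all 4 edges of H are present in G. Then P[X_H = 1] = p^{4} = (1/4)^{4} = 1/256.
Summing the indicators: E[X] = Σ_H E[X_H] = 105 · p^{4} = 105 · 1/256 = 105/256.
Numerically: E[X] ≈ 0.4102.

E[X] = 105 · (1/4)^{4} = 105/256 ≈ 0.4102.


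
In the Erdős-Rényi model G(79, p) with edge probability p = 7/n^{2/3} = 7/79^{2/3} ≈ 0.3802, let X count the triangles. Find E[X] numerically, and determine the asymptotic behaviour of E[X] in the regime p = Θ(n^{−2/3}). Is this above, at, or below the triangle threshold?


Number of potential triangles: C(79, 3) = 79079.
Each occurs with probability p³ ≈ (0.3802)³ ≈ 5.495914e-02.
By linearity: E[X] = C(79, 3)·p³ ≈ 79079 · 5.495914e-02 ≈ 4346.1139.
Since α = 2/3 < 1, p = c/n^{2/3} ≫ 1/n is above the triangle threshold p ~ 1/n. Asymptotically E[X] ~ (c³/6)·n^{3(1−α)} = (7³/6)·n^{1} → ∞; triangles are abundant w.h.p.

E[X] ≈ 4346.1139; in regime p = Θ(1/n^{2/3}) E[X] diverges (above the triangle threshold p ~ 1/n).


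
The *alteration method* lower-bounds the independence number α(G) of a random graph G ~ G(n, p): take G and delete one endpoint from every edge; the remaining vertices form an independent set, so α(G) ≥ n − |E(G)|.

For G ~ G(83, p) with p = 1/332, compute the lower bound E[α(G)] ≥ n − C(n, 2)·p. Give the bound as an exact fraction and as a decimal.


E[|E(G)|] = C(83, 2)·p = 3403 · (1/332) = 41/4.
E[α(G)] ≥ n − E[|E(G)|] = 83 − 41/4 = 291/4.
Numerically: ≈ 72.75000.
(This is only a lower bound; the true E[α(G)] may be larger.)

E[α(G)] ≥ 291/4 ≈ 72.75000.


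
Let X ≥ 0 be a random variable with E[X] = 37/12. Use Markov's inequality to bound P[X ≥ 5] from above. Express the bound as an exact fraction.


μ = E[X] = 37/12, a = 5.
Markov: P[X ≥ 5] ≤ μ/a = (37/12)/5 = 37/60.
Numerically: ≈ 0.61667.
(Since a = 5 > μ = 3.08333, the bound 37/60 is < 1 and informative.)

P[X ≥ 5] ≤ 37/60 ≈ 0.61667.


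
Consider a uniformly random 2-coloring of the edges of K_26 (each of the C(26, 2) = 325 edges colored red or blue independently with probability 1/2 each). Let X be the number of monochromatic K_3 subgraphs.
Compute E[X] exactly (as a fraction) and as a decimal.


Let X = Σ_S X_S over the C(26, 3) = 2600 subsets S of size 3, where X_S = 1 if the K_3 on S is monochromatic.
For a fixed S, the K_3 on S has C(3, 2) = 3 edges. P[all 3 edges red] = (1/2)^3, and likewise for blue, so P[monochromatic] = 2·(1/2)^3 = 2^{1 − 3} = 1/4.
By linearity of expectation: E[X] = C(26, 3) · 2^{1 − 3} = 2600 · 1/4 = 650.
Numerically: E[X] ≈ 650.00000.

E[X] = C(26,3)·2^(1−C(3,2)) = 650 ≈ 650.00000.


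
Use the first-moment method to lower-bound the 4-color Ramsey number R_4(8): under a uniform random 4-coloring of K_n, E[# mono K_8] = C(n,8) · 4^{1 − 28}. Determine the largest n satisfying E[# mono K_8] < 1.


We need C(n, 8) · 4^{1 − 28} < 1, i.e. C(n, 8) < 4^{28 − 1} = 18014398509481984.
Check values of n near the boundary:
  n = 402: C(402, 8) = 15770615726749950; 15770615726749950 < 18014398509481984? YES
  n = 403: C(403, 8) = 16090020602228430; 16090020602228430 < 18014398509481984? YES
  n = 404: C(404, 8) = 16415071523485570; 16415071523485570 < 18014398509481984? YES
  n = 405: C(405, 8) = 16745853821188050; 16745853821188050 < 18014398509481984? YES
  n = 406: C(406, 8) = 17082453897995850; 17082453897995850 < 18014398509481984? YES
  n = 407: C(407, 8) = 17424959239309050; 17424959239309050 < 18014398509481984? YES
  n = 408: C(408, 8) = 17773458424095231; 17773458424095231 < 18014398509481984? YES
  n = 409: C(409, 8) = 18128041135797879; 18128041135797879 < 18014398509481984? NO
  n = 410: C(410, 8) = 18488798173326195; 18488798173326195 < 18014398509481984? NO
  n = 411: C(411, 8) = 18855821462126715; 18855821462126715 < 18014398509481984? NO
The largest n with C(n, 8) < 18014398509481984 is n = 408 (where E[X] = 17773458424095231/18014398509481984 ≈ 0.98663). Hence R_4(8) > 408, i.e. R_4(8) ≥ 409.

Largest n = 408; hence R_4(8) > 408.


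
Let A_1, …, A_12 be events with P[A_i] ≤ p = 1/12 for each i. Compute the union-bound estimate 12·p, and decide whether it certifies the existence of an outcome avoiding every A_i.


Union bound: P[∪_{i=1}^{12} A_i] ≤ Σ_i P[A_i] ≤ 12·p = 12·(1/12) = 1.
Numerically: 1 ≈ 1.0000.
Is 1 < 1? NO.
Since the bound 1 is ≥ 1, the union bound is uninformative here; it does NOT by itself certify existence.

12·p = 1 ≈ 1.0000; existence NOT certified by the union bound.


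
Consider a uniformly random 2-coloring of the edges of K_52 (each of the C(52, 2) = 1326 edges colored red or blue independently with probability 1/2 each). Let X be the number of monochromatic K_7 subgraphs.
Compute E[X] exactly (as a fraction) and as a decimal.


Let X = Σ_S X_S over the C(52, 7) = 133784560 subsets S of size 7, where X_S = 1 if the K_7 on S is monochromatic.
For a fixed S, the K_7 on S has C(7, 2) = 21 edges. P[all 21 edges red] = (1/2)^21, and likewise for blue, so P[monochromatic] = 2·(1/2)^21 = 2^{1 − 21} = 1/1048576.
By linearity of expectation: E[X] = C(52, 7) · 2^{1 − 21} = 133784560 · 1/1048576 = 8361535/65536.
Numerically: E[X] ≈ 127.5869.

E[X] = C(52,7)·2^(1−C(7,2)) = 8361535/65536 ≈ 127.5869.
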